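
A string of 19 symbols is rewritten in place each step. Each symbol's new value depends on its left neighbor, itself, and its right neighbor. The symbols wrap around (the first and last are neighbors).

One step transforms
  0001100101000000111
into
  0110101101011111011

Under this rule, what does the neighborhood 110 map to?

At position 4 the neighborhood is 110; the next row has 1 there.

1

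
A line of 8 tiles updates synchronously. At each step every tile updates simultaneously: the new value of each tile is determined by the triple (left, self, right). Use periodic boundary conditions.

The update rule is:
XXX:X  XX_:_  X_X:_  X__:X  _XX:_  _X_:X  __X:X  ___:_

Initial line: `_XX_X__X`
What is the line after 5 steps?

____XXXX

____XXXX
X__X_XX_
XXXX____
_XX_X__X  (repeats step 0; period 4)
step 5: ____XXXX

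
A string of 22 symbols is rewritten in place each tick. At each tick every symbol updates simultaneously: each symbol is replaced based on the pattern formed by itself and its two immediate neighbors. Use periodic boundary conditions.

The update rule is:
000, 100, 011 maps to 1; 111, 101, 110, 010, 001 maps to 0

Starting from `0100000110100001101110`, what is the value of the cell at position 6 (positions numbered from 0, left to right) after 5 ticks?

0011110100011101001001
1010000011010000100100
0001111010001110010010
1101000001101001001001
0000111101000100100101
position 6 holds 1

1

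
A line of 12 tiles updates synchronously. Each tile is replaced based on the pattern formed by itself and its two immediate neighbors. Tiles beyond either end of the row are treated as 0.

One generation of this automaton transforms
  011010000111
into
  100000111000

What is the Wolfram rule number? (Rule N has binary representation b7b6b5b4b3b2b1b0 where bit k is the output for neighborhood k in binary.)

position 10: 111 → 0  (bit 7 = 0)
position 2: 110 → 0  (bit 6 = 0)
position 3: 101 → 0  (bit 5 = 0)
position 5: 100 → 0  (bit 4 = 0)
position 1: 011 → 0  (bit 3 = 0)
position 4: 010 → 0  (bit 2 = 0)
position 0: 001 → 1  (bit 1 = 1)
position 6: 000 → 1  (bit 0 = 1)
bits b7..b0 = 00000011 = 3

3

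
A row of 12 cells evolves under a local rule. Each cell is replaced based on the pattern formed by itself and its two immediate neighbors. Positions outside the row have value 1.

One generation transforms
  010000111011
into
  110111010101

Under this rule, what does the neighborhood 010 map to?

1

At position 1 the neighborhood is 010; the next row has 1 there.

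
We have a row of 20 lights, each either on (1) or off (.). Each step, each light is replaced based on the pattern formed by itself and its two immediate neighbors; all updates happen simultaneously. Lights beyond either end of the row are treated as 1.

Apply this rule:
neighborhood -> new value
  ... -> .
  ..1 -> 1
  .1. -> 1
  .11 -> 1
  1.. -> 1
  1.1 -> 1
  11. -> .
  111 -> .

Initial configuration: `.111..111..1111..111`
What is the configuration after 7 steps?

11.11..111.....11.11

step 1: 11..111..111...111..
step 2: ..111..111..1.11..11
step 3: 111..111..11111.111.
step 4: ...111..111....11..1
step 5: 1.11..111..1..11.111
step 6: .11.111..111111.11..
step 7: 11.11..111.....11.11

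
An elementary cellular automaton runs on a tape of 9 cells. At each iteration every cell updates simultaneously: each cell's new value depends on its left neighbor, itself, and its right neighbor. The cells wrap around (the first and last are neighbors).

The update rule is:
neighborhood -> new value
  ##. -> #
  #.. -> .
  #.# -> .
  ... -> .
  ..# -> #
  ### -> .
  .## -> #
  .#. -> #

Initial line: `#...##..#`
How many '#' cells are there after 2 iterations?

#..###.##
#.##.#.#.
count of #: 5

5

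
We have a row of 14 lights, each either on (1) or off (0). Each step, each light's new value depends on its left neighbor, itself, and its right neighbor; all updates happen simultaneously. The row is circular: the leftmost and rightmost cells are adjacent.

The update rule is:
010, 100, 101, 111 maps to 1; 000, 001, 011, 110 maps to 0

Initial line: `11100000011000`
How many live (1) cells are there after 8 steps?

5

step 1: 01010000000100
step 2: 01111000000110
step 3: 00110100000001
step 4: 10001110000001
step 5: 01000101000000
step 6: 01100111100000
step 7: 00010011010000
step 8: 00011000111000
count of 1: 5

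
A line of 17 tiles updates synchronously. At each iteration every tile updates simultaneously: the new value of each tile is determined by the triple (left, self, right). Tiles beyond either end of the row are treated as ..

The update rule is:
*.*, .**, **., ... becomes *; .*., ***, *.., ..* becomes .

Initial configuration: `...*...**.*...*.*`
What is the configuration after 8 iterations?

....*..*..**...*.

iteration 1: **...*.***..*..*.
iteration 2: **.*..**.*.......
iteration 3: ***...***..******
iteration 4: *.*.*.*.*..*....*
iteration 5: .*.*.*.*.....**..
iteration 6: ..*.*.*..***.**.*
iteration 7: *..*.*...*.*****.
iteration 8: ....*..*..**...*.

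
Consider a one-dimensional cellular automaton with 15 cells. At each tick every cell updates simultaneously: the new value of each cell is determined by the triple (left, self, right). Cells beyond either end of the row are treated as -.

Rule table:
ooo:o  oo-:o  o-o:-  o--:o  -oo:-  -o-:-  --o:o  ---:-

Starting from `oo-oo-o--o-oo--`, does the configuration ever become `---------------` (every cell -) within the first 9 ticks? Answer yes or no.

no

tick 1: -o--o--oo---oo-
tick 2: o-oo-oo-oo-o-oo
tick 3: ---o--o--o----o
tick 4: --o-oo-oo-o--o-
tick 5: -o---o--o--oo-o
tick 6: o-o-o-oo-oo-o--
tick 7: -------o--o--o-
tick 8: ------o-oo-oo-o
tick 9: -----o---o--o--
tick 9 is -----o---o--o--, still not uniform -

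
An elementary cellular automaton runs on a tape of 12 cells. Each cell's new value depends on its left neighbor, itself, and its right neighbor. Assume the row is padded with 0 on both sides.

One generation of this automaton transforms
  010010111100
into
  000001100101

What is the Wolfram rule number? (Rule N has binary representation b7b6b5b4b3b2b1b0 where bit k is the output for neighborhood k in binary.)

position 7: 111 → 0  (bit 7 = 0)
position 9: 110 → 1  (bit 6 = 1)
position 5: 101 → 1  (bit 5 = 1)
position 2: 100 → 0  (bit 4 = 0)
position 6: 011 → 1  (bit 3 = 1)
position 1: 010 → 0  (bit 2 = 0)
position 0: 001 → 0  (bit 1 = 0)
position 11: 000 → 1  (bit 0 = 1)
bits b7..b0 = 01101001 = 105

105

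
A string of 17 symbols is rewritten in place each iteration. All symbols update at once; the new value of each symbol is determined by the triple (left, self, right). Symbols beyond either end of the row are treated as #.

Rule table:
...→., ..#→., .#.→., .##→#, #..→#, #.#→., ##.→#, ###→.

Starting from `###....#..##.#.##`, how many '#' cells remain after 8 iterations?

..##....#.##...#.
#.###.....###....
#.#.##....#.##...
#...###.....###..
##..#.##....#.##.
.##...###.....##.
.###..#.##....##.
.#.##...###...##.
count of #: 8

8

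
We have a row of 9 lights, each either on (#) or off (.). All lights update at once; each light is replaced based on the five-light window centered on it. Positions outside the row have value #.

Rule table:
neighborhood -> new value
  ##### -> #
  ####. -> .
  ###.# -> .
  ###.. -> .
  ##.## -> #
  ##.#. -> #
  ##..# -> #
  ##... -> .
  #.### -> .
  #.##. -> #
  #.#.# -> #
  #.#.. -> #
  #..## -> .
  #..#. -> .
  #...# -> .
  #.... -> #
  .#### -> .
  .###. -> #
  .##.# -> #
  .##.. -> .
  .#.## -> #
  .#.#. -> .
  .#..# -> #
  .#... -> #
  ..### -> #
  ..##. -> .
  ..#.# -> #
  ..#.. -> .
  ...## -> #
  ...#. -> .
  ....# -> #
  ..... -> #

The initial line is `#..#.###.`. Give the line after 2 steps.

########.

.#.##.#.#
########.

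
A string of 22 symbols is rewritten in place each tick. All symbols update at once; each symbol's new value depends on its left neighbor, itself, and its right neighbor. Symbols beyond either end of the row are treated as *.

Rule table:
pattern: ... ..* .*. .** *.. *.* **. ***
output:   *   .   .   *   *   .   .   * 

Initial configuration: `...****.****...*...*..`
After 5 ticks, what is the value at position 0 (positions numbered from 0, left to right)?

*

tick 1: **.***..***.**..**..*.
tick 2: *..**.*.**..*.*.*.*...
tick 3: .*.*....*.*........**.
tick 4: ....***....*******.*..
tick 5: ***.**.***.******...*.
position 0 holds *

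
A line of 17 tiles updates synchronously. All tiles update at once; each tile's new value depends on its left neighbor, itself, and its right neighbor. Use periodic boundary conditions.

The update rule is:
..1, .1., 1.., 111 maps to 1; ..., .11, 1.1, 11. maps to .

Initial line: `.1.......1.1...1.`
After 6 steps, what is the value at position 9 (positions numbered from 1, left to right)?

111.....11.11.111
11.1...1.......11
1..11.111.....1.1
.11....1.1...11..
1..1..11.11.1..1.
111111......1111.
position 9 holds .

.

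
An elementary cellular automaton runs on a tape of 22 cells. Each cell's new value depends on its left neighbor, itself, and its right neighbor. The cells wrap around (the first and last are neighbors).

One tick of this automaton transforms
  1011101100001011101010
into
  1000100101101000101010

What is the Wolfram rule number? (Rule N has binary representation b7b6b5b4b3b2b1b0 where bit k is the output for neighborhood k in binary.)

position 3: 111 → 0  (bit 7 = 0)
position 4: 110 → 1  (bit 6 = 1)
position 1: 101 → 0  (bit 5 = 0)
position 8: 100 → 0  (bit 4 = 0)
position 2: 011 → 0  (bit 3 = 0)
position 0: 010 → 1  (bit 2 = 1)
position 11: 001 → 0  (bit 1 = 0)
position 9: 000 → 1  (bit 0 = 1)
bits b7..b0 = 01000101 = 69

69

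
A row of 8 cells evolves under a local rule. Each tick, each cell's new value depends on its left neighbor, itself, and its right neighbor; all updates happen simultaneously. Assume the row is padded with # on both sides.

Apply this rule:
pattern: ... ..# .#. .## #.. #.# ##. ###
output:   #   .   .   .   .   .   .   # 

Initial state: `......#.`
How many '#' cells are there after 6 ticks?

2

.####...
..##..#.
........
.######.
..####..
...##...
count of #: 2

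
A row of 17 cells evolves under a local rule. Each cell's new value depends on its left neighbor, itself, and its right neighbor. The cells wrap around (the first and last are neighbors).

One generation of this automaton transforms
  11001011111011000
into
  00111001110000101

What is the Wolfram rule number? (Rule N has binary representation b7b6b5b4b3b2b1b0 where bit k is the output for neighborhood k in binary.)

150

position 7: 111 → 1  (bit 7 = 1)
position 1: 110 → 0  (bit 6 = 0)
position 5: 101 → 0  (bit 5 = 0)
position 2: 100 → 1  (bit 4 = 1)
position 0: 011 → 0  (bit 3 = 0)
position 4: 010 → 1  (bit 2 = 1)
position 3: 001 → 1  (bit 1 = 1)
position 15: 000 → 0  (bit 0 = 0)
bits b7..b0 = 10010110 = 150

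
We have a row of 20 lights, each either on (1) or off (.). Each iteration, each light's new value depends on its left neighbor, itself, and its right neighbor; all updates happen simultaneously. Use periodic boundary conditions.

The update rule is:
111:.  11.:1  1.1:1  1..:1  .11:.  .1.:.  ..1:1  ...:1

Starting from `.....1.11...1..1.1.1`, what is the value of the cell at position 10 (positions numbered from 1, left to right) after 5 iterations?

1

11111.1.1111.11.1.1.
....11.1...11.11.1.1
1111.11.111.11.11.1.
...11.11..11.11.11.1
111.11.111.11.11.11.
position 10 holds 1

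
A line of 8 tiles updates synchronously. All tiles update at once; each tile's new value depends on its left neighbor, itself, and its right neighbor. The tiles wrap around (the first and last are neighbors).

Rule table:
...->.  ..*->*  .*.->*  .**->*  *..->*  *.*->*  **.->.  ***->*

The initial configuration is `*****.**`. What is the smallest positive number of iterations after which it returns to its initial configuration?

****.***
***.****
**.*****
*.******
.*******
*******.
******.*
*****.**

8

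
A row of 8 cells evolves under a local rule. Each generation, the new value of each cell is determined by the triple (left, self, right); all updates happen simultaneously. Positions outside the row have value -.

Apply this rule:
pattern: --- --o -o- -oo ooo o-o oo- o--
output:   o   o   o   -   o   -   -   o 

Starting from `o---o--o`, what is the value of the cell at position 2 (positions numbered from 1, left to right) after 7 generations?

oooooooo
-oooooo-
o-oooo-o
o--oo--o
ooo--ooo
-o-oo-o-
oo----oo
position 2 holds o

o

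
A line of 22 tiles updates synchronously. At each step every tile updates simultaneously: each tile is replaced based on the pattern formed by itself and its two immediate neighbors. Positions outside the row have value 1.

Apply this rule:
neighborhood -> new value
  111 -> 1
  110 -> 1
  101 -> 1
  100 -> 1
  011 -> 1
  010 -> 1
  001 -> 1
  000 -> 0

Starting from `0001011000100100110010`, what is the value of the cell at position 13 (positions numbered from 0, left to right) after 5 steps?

1

1011111101111111111111
1111111111111111111111
1111111111111111111111  (fixed point — unchanged through step 5)
position 13 holds 1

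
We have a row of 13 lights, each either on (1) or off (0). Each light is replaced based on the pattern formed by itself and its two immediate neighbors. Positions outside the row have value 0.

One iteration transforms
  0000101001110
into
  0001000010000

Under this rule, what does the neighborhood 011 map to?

At position 9 the neighborhood is 011; the next row has 0 there.

0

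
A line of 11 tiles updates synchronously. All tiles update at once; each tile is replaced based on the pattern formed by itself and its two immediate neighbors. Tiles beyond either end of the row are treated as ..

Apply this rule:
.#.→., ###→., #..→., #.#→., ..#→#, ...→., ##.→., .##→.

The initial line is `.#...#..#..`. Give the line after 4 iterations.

.#..#......

#...#..#...
...#..#....
..#..#.....
.#..#......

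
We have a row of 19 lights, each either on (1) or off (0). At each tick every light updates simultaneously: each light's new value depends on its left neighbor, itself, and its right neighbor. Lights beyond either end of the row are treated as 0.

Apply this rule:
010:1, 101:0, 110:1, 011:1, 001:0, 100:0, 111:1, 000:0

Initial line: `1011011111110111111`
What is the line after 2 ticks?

1011011111110111111  (fixed point — unchanged through tick 2)

1011011111110111111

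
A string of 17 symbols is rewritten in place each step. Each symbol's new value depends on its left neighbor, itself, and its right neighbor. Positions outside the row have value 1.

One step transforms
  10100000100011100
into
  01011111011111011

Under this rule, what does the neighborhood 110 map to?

At position 0 the neighborhood is 110; the next row has 0 there.

0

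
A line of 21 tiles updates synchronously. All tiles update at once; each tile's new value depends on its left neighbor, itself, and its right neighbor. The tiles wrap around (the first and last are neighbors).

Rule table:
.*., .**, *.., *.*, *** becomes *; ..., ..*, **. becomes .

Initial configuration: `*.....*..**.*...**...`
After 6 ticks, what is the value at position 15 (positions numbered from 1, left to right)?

*

**....**.*.***..*.*..
*.*...*.*****.*.****.
****..******.******.*
***.*.*****.******.**
**.*******.******.***
*.*******.******.****
position 15 holds *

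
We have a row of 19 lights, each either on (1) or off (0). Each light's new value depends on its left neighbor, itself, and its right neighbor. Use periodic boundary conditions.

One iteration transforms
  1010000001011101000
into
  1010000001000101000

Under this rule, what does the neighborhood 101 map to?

0

At position 1 the neighborhood is 101; the next row has 0 there.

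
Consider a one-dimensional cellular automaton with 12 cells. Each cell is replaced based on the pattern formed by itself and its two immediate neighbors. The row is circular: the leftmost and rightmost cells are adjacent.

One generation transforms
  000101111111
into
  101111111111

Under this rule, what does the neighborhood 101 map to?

1

At position 4 the neighborhood is 101; the next row has 1 there.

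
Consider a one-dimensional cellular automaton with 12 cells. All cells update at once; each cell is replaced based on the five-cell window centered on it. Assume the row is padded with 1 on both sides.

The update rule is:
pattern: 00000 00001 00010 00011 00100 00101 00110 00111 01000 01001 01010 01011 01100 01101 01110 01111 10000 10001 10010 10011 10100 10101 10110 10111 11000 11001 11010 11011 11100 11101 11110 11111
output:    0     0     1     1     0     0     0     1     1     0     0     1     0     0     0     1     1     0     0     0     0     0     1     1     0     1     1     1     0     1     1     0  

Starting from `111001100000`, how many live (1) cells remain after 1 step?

step 1: 010100001001
count of 1: 4

4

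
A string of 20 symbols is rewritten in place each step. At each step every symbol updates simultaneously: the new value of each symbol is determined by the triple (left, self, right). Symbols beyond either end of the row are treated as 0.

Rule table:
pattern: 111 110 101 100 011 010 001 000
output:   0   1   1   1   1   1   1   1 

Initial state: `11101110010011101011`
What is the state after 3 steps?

step 1: 10111011111110111111
step 2: 11101110000011100001
step 3: 10111011111110111111

10111011111110111111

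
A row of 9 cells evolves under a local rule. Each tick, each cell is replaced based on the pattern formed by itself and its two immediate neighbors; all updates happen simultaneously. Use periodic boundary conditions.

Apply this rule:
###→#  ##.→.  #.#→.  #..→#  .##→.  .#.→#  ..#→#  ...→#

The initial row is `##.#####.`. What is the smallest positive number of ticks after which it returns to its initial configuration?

tick 1: ....###..
tick 2: ####.#.##
tick 3: ###..#..#
tick 4: ##.#####.

4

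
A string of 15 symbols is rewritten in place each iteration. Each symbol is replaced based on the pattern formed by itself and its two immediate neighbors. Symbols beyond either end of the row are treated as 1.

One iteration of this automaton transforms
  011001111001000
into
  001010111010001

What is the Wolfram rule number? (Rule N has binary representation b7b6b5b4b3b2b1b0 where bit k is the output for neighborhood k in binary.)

position 6: 111 → 1  (bit 7 = 1)
position 2: 110 → 1  (bit 6 = 1)
position 0: 101 → 0  (bit 5 = 0)
position 3: 100 → 0  (bit 4 = 0)
position 1: 011 → 0  (bit 3 = 0)
position 11: 010 → 0  (bit 2 = 0)
position 4: 001 → 1  (bit 1 = 1)
position 13: 000 → 0  (bit 0 = 0)
bits b7..b0 = 11000010 = 194

194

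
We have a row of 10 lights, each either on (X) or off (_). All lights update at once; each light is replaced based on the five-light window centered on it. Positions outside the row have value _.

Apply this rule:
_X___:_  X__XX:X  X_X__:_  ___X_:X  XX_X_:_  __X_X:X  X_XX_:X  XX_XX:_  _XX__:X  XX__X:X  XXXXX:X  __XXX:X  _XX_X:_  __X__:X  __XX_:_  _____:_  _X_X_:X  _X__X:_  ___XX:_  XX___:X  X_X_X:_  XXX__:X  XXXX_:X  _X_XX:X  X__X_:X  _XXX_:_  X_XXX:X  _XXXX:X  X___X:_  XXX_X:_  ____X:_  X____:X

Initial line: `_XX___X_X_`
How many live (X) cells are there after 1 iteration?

5

__XX_XXX__
count of X: 5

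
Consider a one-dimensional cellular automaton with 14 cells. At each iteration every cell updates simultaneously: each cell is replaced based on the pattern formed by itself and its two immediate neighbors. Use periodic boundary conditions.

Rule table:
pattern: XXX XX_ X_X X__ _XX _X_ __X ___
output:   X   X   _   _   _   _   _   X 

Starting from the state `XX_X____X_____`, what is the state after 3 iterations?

_X___XX___XXX_
___X__X_X__XX_
XX__________X_

XX__________X_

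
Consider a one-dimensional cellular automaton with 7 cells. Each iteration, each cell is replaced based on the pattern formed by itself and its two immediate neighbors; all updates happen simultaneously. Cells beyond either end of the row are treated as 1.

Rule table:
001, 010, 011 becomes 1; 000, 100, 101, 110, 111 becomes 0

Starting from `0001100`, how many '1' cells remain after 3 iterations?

3

0011001
0110011
0100110
count of 1: 3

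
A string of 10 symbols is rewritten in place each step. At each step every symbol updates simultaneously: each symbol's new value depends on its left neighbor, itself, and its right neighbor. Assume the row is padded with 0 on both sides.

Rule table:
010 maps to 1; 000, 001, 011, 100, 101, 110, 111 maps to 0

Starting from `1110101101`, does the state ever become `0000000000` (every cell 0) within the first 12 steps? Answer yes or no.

no

step 1: 0000100001
step 2: 0000100001  (fixed point — unchanged through step 12)
step 12 is 0000100001, still not uniform 0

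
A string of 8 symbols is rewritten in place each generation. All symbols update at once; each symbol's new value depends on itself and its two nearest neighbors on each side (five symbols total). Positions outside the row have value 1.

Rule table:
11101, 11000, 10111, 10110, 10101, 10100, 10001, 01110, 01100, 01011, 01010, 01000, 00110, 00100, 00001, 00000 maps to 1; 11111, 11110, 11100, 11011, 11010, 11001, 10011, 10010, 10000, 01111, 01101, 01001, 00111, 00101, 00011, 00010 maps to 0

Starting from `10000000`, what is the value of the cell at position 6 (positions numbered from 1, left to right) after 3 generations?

0

generation 1: 01011110
generation 2: 01110010
generation 3: 01100001
position 6 holds 0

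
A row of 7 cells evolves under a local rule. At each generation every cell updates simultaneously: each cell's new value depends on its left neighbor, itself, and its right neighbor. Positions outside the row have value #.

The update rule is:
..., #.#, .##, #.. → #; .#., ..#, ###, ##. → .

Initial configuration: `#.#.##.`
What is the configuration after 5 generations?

generation 1: .#.##.#
generation 2: #.##.##
generation 3: .##.##.
generation 4: ##.##.#
generation 5: ..##.##

..##.##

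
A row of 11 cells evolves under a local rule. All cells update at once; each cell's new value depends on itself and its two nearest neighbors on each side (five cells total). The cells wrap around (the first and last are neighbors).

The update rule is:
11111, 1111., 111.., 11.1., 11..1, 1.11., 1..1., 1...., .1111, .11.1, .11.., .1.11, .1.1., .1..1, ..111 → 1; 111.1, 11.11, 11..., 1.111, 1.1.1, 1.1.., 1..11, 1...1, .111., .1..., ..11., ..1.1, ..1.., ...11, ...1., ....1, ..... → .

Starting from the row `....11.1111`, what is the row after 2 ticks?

.1...1..111
1.....1.1..

1.....1.1..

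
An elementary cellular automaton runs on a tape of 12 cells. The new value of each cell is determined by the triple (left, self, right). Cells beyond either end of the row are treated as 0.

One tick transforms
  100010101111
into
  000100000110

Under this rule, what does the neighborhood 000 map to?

0

At position 2 the neighborhood is 000; the next row has 0 there.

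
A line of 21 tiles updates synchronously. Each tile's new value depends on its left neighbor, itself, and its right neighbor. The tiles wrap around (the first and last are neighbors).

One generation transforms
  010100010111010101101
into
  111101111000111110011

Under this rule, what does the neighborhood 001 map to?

At position 6 the neighborhood is 001; the next row has 1 there.

1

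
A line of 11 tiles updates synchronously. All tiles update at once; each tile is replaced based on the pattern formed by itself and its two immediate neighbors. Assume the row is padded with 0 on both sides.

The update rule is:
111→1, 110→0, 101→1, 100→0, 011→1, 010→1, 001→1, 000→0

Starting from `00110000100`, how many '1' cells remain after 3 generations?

3

generation 1: 01100001100
generation 2: 11000011000
generation 3: 10000110000
count of 1: 3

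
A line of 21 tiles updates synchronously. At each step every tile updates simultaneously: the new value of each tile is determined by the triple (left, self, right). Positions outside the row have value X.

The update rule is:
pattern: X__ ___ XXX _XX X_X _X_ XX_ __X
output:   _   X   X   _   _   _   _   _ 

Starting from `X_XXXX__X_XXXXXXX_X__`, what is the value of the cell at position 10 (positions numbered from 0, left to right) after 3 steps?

_

___XX______XXXXX_____
_X____XXXX__XXX__XXX_
___XX__XX____X____X__
position 10 holds _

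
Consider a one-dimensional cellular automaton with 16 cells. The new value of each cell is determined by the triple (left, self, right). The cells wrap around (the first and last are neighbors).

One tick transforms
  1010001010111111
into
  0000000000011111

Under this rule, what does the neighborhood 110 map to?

0

At position 0 the neighborhood is 110; the next row has 0 there.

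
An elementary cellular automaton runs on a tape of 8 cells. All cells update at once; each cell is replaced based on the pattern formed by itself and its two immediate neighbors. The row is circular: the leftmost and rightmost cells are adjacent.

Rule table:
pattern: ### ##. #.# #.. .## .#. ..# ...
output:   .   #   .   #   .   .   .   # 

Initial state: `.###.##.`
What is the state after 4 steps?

...#..##
##..#..#
.##..#..
..##..##

..##..##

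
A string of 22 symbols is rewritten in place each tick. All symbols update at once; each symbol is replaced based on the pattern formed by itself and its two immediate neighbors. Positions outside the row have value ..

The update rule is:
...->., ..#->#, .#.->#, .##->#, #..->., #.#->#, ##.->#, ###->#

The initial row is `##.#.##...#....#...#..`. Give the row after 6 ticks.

####################..

#######..##...##..##..
#######.###..###.###..
###########.########..
####################..
####################..  (fixed point — unchanged through tick 6)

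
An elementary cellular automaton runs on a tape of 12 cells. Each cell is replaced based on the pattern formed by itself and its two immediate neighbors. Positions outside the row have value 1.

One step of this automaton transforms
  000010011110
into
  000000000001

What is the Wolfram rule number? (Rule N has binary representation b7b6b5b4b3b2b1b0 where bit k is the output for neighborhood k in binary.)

32

position 8: 111 → 0  (bit 7 = 0)
position 10: 110 → 0  (bit 6 = 0)
position 11: 101 → 1  (bit 5 = 1)
position 0: 100 → 0  (bit 4 = 0)
position 7: 011 → 0  (bit 3 = 0)
position 4: 010 → 0  (bit 2 = 0)
position 3: 001 → 0  (bit 1 = 0)
position 1: 000 → 0  (bit 0 = 0)
bits b7..b0 = 00100000 = 32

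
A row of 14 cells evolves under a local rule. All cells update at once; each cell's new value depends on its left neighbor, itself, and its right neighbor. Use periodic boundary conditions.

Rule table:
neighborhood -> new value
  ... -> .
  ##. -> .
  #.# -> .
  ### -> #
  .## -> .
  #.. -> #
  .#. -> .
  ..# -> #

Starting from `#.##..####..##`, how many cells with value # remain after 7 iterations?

....##.##.##.#
#..#..........
.##.#........#
.....#......#.
....#.#....#.#
#..#...#..#...
.##.#.#.##.#.#
count of #: 8

8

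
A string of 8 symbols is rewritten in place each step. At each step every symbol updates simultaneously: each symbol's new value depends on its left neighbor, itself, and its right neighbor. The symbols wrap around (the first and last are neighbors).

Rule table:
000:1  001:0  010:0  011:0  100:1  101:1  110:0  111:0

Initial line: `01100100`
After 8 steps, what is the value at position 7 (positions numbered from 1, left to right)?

00010011
11001000
00100110
10010001
01001100
00100011
10011000
01000110
position 7 holds 1

1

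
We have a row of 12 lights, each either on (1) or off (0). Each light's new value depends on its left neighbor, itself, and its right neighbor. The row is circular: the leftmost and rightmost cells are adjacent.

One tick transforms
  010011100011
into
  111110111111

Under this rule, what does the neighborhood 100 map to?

At position 2 the neighborhood is 100; the next row has 1 there.

1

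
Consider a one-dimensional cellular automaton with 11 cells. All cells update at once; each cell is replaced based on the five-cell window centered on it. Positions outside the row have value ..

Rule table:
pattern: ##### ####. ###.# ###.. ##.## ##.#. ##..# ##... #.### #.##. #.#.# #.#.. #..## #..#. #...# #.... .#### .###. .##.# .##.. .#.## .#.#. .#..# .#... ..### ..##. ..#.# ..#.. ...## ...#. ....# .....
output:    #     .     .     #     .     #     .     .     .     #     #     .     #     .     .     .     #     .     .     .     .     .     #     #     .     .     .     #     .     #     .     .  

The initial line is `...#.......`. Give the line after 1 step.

..###......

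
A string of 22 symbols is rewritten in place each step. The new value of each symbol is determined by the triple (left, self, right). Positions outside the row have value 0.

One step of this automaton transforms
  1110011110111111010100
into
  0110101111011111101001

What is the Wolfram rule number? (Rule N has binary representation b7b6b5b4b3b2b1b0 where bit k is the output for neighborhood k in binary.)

position 1: 111 → 1  (bit 7 = 1)
position 2: 110 → 1  (bit 6 = 1)
position 9: 101 → 1  (bit 5 = 1)
position 3: 100 → 0  (bit 4 = 0)
position 0: 011 → 0  (bit 3 = 0)
position 17: 010 → 0  (bit 2 = 0)
position 4: 001 → 1  (bit 1 = 1)
position 21: 000 → 1  (bit 0 = 1)
bits b7..b0 = 11100011 = 227

227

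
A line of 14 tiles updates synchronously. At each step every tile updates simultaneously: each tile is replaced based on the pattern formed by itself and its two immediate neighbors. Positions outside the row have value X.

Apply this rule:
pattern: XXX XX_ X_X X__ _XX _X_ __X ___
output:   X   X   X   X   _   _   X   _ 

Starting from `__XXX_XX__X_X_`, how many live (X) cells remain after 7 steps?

XX_XXX_XXX_X_X
XXX_XXX_XXX_X_
XXXX_XXX_XXX_X
XXXXX_XXX_XXX_
XXXXXX_XXX_XXX
XXXXXXX_XXX_XX
XXXXXXXX_XXX_X
count of X: 12

12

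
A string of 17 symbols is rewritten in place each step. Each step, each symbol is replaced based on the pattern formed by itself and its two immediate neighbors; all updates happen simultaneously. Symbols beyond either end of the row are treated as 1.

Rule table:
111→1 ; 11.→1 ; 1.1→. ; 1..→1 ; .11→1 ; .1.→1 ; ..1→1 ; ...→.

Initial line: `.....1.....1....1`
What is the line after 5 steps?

step 1: 1...111...111..11
step 2: 11.11111.11111111
step 3: 11.11111.11111111  (fixed point — unchanged through step 5)

11.11111.11111111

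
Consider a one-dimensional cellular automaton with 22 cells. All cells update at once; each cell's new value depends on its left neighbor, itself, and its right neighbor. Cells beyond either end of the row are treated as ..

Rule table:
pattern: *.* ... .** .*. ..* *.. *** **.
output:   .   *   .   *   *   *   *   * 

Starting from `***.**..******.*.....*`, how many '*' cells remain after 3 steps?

step 1: .**..***.*****.*******
step 2: *.***.**..****..******
step 3: *..**..***.*****.*****
count of *: 16

16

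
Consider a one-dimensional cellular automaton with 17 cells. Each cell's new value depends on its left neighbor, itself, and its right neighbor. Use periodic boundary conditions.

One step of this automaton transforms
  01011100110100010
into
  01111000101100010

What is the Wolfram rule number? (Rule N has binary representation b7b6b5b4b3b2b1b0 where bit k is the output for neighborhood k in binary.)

172

position 4: 111 → 1  (bit 7 = 1)
position 5: 110 → 0  (bit 6 = 0)
position 2: 101 → 1  (bit 5 = 1)
position 6: 100 → 0  (bit 4 = 0)
position 3: 011 → 1  (bit 3 = 1)
position 1: 010 → 1  (bit 2 = 1)
position 0: 001 → 0  (bit 1 = 0)
position 13: 000 → 0  (bit 0 = 0)
bits b7..b0 = 10101100 = 172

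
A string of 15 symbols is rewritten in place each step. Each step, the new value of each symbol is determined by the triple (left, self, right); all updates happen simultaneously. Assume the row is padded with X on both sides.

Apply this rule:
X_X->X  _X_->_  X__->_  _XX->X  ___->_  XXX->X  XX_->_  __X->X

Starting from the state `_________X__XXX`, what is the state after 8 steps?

________X__XXXX
_______X__XXXXX
______X__XXXXXX
_____X__XXXXXXX
____X__XXXXXXXX
___X__XXXXXXXXX
__X__XXXXXXXXXX
_X__XXXXXXXXXXX

_X__XXXXXXXXXXX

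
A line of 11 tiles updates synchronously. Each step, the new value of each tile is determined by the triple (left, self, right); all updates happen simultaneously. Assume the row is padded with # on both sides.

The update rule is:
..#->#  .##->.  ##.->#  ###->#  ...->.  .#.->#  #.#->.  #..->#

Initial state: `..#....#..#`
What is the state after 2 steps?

######.###.

####..####.
######.###.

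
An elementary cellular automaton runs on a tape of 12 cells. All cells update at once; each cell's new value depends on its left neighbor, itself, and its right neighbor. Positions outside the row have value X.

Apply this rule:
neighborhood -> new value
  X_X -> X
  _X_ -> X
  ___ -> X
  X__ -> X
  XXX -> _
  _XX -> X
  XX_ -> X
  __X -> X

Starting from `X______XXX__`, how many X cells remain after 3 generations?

11

XXXXXXXX_XXX
_______XXX__
XXXXXXXX_XXX
count of X: 11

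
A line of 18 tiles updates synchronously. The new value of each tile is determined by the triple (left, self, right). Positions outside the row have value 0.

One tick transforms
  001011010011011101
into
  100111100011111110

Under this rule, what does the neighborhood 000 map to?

1

At position 0 the neighborhood is 000; the next row has 1 there.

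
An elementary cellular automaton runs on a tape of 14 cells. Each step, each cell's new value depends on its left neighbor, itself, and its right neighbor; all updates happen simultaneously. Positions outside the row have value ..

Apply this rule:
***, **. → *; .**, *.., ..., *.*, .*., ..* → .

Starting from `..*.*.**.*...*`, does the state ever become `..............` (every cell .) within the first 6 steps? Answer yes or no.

yes

step 1: .......*......
step 2: ..............
all cells are . at step 2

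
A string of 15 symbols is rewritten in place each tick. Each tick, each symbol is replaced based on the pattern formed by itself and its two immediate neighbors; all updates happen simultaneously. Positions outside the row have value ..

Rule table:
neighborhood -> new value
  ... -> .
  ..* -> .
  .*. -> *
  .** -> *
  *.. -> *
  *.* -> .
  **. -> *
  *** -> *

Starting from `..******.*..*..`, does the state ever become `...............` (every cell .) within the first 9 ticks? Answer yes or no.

no

..******.**.**.
..******.**.***
..******.**.***  (fixed point — unchanged through tick 9)
tick 9 is ..******.**.***, still not uniform .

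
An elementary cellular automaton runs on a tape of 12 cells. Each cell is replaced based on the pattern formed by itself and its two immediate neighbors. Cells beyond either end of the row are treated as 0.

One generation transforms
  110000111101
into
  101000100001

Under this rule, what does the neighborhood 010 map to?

At position 11 the neighborhood is 010; the next row has 1 there.

1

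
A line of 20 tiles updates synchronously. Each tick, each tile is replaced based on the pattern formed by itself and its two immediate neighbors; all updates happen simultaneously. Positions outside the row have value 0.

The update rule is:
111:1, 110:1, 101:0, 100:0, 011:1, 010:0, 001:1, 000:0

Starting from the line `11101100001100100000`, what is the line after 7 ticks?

11101101111100000000

11101100011101000000
11101100111100000000
11101101111100000000
11101101111100000000  (fixed point — unchanged through tick 7)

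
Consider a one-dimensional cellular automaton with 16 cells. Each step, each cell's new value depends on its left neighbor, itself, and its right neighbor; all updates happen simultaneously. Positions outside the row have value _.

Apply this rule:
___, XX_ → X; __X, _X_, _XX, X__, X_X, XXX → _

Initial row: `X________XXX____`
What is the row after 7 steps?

_______X_XXX___X

__XXXXXX___X_XXX
X______X_X_____X
__XXXX_____XXX__
X____X_XXX___X_X
__XX_____X_X____
X__X_XXX_____XXX
_______X_XXX___X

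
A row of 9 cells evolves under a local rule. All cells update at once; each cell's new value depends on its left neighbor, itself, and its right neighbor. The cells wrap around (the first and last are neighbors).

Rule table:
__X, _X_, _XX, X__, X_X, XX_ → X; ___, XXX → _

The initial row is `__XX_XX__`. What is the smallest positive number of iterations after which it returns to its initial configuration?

_XXXXXXX_
XX_____XX
_XX___XX_
XXXX_XXXX
___XXX___
__XX_XX__

6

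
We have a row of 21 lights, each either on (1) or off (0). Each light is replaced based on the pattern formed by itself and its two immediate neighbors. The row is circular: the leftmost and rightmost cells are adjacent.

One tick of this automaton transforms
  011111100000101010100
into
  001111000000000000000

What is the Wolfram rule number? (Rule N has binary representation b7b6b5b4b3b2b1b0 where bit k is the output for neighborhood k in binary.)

128

position 2: 111 → 1  (bit 7 = 1)
position 6: 110 → 0  (bit 6 = 0)
position 13: 101 → 0  (bit 5 = 0)
position 7: 100 → 0  (bit 4 = 0)
position 1: 011 → 0  (bit 3 = 0)
position 12: 010 → 0  (bit 2 = 0)
position 0: 001 → 0  (bit 1 = 0)
position 8: 000 → 0  (bit 0 = 0)
bits b7..b0 = 10000000 = 128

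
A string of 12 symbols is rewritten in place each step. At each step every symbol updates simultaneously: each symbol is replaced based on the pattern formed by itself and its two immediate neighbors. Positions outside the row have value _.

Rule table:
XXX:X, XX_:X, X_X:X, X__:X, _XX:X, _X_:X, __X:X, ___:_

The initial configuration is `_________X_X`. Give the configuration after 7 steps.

__XXXXXXXXXX

step 1: ________XXXX
step 2: _______XXXXX
step 3: ______XXXXXX
step 4: _____XXXXXXX
step 5: ____XXXXXXXX
step 6: ___XXXXXXXXX
step 7: __XXXXXXXXXX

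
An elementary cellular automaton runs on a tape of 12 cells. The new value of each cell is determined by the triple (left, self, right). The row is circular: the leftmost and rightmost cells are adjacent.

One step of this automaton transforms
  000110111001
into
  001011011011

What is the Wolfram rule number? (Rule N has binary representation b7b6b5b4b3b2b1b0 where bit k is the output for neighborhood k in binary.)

position 7: 111 → 1  (bit 7 = 1)
position 4: 110 → 1  (bit 6 = 1)
position 5: 101 → 1  (bit 5 = 1)
position 0: 100 → 0  (bit 4 = 0)
position 3: 011 → 0  (bit 3 = 0)
position 11: 010 → 1  (bit 2 = 1)
position 2: 001 → 1  (bit 1 = 1)
position 1: 000 → 0  (bit 0 = 0)
bits b7..b0 = 11100110 = 230

230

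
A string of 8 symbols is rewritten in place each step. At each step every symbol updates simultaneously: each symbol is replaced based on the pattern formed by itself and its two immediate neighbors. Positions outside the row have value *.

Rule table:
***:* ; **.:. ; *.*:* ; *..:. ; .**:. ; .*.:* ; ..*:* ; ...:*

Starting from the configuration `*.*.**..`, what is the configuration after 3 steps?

.***...*
*.*..**.
.**.*..*

.**.*..*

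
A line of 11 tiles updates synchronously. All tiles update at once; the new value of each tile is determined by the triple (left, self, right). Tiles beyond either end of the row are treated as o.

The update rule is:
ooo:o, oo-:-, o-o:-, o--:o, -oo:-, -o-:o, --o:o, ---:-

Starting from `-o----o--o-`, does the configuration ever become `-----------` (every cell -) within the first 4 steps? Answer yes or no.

step 1: -oo--ooooo-
step 2: ---oo-ooo--
step 3: o-o----o-oo
step 4: --oo--oo--o
step 4 is --oo--oo--o, still not uniform -

no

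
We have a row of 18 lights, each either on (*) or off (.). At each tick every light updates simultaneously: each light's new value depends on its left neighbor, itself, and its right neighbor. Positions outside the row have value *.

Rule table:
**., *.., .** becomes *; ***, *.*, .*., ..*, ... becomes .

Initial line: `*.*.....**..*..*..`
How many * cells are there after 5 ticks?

7

*..*....***..*..*.
**..*...*.**..*...
.**..*....***..*..
.***..*...*.**..*.
.*.**..*....***...
count of *: 7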